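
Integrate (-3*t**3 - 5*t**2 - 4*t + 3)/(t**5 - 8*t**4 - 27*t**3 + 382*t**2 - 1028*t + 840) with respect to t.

Factor the denominator: (t - 6)*(t - 5)*(t - 2)**2*(t + 7).
Partial-fraction decomposition: 815/(12636*(t + 7)) - 2993/(3888*(t - 2)) - 49/(108*(t - 2)**2) + 517/(108*(t - 5)) - 849/(208*(t - 6)).
Integrate each term; A/(t−a) gives A·log|t−a|; A/(t−a)² gives −A/(t−a).

-849*log(t - 6)/208 + 517*log(t - 5)/108 - 2993*log(t - 2)/3888 + 815*log(t + 7)/12636 + 49/(108*t - 216) + C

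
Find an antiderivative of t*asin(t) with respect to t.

t**2*asin(t)/2 + t*sqrt(-t**2 + 1)/4 - asin(t)/4 + C

Use integration by parts with u = arcsin(t), dv = t dt.
Then du = 1/sqrt(-t**2 + 1) dt.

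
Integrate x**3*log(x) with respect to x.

x**4*log(x)/4 - x**4/16 + C

Use integration by parts with u = log(x), dv = x**3 dx.
Then du = 1/x dx and v = x**4/4.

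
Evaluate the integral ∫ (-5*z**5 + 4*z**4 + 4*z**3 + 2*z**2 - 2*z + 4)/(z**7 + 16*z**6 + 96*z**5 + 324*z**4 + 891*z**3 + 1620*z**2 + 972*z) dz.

log(z)/243 - 13*log(z + 1)/500 + 1459*log(z + 3)/972 - 47963*log(z + 6)/30375 + 1517*log(z**2 + 9)/30375 + 13999*atan(z/3)/60750 + 21644/(2025*z + 12150) + C

Factor the denominator: z*(z + 1)*(z + 3)*(z + 6)**2*(z**2 + 9).
Partial-fraction decomposition: (6068*z + 41997)/(60750*(z**2 + 9)) - 47963/(30375*(z + 6)) - 21644/(2025*(z + 6)**2) + 1459/(972*(z + 3)) - 13/(500*(z + 1)) + 1/(243*z).
Integrate each term; A/(z−a) gives A·log|z−a|; the (Bz+D)/(z²+p²) term gives a log and an atan.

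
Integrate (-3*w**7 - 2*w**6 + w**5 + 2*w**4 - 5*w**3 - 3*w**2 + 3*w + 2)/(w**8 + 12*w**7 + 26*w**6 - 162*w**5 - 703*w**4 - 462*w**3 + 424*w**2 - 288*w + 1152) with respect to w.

-28081*log(w - 4)/114240 + log(w - 1)/840 + 5123*log(w + 3)/840 + 1389213*log(w + 4)/92480 - 185567*log(w + 6)/7770 + 699*log(w**2 + 1)/213860 + 234*atan(w)/53465 + 4071/(136*w + 544) + C

Factor the denominator: (w - 4)*(w - 1)*(w + 3)*(w + 4)**2*(w + 6)*(w**2 + 1).
Partial-fraction decomposition: 3*(233*w + 156)/(106930*(w**2 + 1)) - 185567/(7770*(w + 6)) + 1389213/(92480*(w + 4)) - 4071/(136*(w + 4)**2) + 5123/(840*(w + 3)) + 1/(840*(w - 1)) - 28081/(114240*(w - 4)).
Integrate each term; A/(w−a) gives A·log|w−a|; the (Bw+D)/(w²+p²) term gives a log and an atan.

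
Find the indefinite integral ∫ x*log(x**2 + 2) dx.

Let u = x**2 + 2, so du = (2*x) dx.
The integral becomes (1/2)·∫ log(u) du; integrate by parts with u′=log(u), dv′=du.

x**2*log(x**2 + 2)/2 - x**2/2 + log(x**2 + 2) + C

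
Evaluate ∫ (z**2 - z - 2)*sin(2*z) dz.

-z**2*cos(2*z)/2 + z*sin(2*z)/2 + z*cos(2*z)/2 - sin(2*z)/4 + 5*cos(2*z)/4 + C

Use integration by parts with u = z**2 - z - 2, dv = sin(2*z) dz, so v = -cos(2*z)/2.
Apply parts 2 times (tabular method): alternate signs, differentiate u down to 0, integrate dv up.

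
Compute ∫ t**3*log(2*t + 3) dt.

t**4*log(2*t + 3)/4 - t**4/16 + t**3/8 - 9*t**2/32 + 27*t/32 - 81*log(2*t + 3)/64 + C

Use integration by parts with u = log(2*t + 3), dv = t**3 dt.
Then du = 2/(2*t + 3) dt and v = t**4/4.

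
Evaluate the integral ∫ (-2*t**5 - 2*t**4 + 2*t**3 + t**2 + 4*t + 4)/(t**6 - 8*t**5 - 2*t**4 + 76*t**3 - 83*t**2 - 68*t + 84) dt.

-37649*log(t - 7)/12000 + 64*log(t - 2)/45 - 7*log(t - 1)/48 - log(t + 1)/288 - 271*log(t + 3)/2000 - 64/(75*t - 150) + C

Factor the denominator: (t - 7)*(t - 2)**2*(t - 1)*(t + 1)*(t + 3).
Partial-fraction decomposition: -271/(2000*(t + 3)) - 1/(288*(t + 1)) - 7/(48*(t - 1)) + 64/(45*(t - 2)) + 64/(75*(t - 2)**2) - 37649/(12000*(t - 7)).
Integrate each term; A/(t−a) gives A·log|t−a|; A/(t−a)² gives −A/(t−a).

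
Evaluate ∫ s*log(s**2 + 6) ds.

s**2*log(s**2 + 6)/2 - s**2/2 + 3*log(s**2 + 6) + C

Let u = s**2 + 6, so du = (2*s) ds.
The integral becomes (1/2)·∫ log(u) du; integrate by parts with u′=log(u), dv′=du.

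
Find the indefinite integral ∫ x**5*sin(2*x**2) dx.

-x**4*cos(2*x**2)/4 + x**2*sin(2*x**2)/4 + cos(2*x**2)/8 + C

Let u = x², du = 2x dx; rewrite as (1/2)∫ u^2·sin(2u) du.
Now integrate by parts 2 times.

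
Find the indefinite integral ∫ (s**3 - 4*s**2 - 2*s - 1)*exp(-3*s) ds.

(-3*s**3 + 9*s**2 + 12*s + 7)*exp(-3*s)/9 + C

Use integration by parts with u = s**3 - 4*s**2 - 2*s - 1, dv = exp(-3*s) ds, so v = -exp(-3*s)/3.
Apply parts 3 times (tabular method): alternate signs, differentiate u down to 0, integrate dv up.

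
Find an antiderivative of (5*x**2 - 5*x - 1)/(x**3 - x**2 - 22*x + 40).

Factor the denominator: (x - 4)*(x - 2)*(x + 5).
Partial-fraction decomposition: 149/(63*(x + 5)) - 9/(14*(x - 2)) + 59/(18*(x - 4)).
Integrate each term: A/(x−a) contributes A·log|x−a|.

59*log(x - 4)/18 - 9*log(x - 2)/14 + 149*log(x + 5)/63 + C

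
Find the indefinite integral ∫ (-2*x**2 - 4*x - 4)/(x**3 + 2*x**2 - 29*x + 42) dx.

-17*log(x - 3)/5 + 20*log(x - 2)/9 - 37*log(x + 7)/45 + C

Factor the denominator: (x - 3)*(x - 2)*(x + 7).
Partial-fraction decomposition: -37/(45*(x + 7)) + 20/(9*(x - 2)) - 17/(5*(x - 3)).
Integrate each term: A/(x−a) contributes A·log|x−a|.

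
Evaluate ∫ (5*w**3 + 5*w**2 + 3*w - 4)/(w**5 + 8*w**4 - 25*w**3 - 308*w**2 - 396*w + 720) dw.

637*log(w - 6)/3300 - 3*log(w - 1)/350 - 64*log(w + 4)/25 + 173*log(w + 5)/22 - 461*log(w + 6)/84 + C

Factor the denominator: (w - 6)*(w - 1)*(w + 4)*(w + 5)*(w + 6).
Partial-fraction decomposition: -461/(84*(w + 6)) + 173/(22*(w + 5)) - 64/(25*(w + 4)) - 3/(350*(w - 1)) + 637/(3300*(w - 6)).
Integrate each term: A/(w−a) contributes A·log|w−a|.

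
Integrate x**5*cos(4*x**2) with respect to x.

Let u = x², du = 2x dx; rewrite as (1/2)∫ u^2·cos(4u) du.
Now integrate by parts 2 times.

x**4*sin(4*x**2)/8 + x**2*cos(4*x**2)/16 - sin(4*x**2)/64 + C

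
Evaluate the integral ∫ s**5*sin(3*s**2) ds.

Let u = s², du = 2s ds; rewrite as (1/2)∫ u^2·sin(3u) du.
Now integrate by parts 2 times.

-s**4*cos(3*s**2)/6 + s**2*sin(3*s**2)/9 + cos(3*s**2)/27 + C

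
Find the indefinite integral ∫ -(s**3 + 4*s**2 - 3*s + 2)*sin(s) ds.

s**3*cos(s) - 3*s**2*sin(s) + 4*s**2*cos(s) - 8*s*sin(s) - 9*s*cos(s) + 9*sin(s) - 6*cos(s) + C

Use integration by parts with u = s**3 + 4*s**2 - 3*s + 2, dv = -sin(s) ds, so v = cos(s).
Apply parts 3 times (tabular method): alternate signs, differentiate u down to 0, integrate dv up.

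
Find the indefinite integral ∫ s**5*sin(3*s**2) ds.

-s**4*cos(3*s**2)/6 + s**2*sin(3*s**2)/9 + cos(3*s**2)/27 + C

Let u = s², du = 2s ds; rewrite as (1/2)∫ u^2·sin(3u) du.
Now integrate by parts 2 times.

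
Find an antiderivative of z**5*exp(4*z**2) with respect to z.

(8*z**4 - 4*z**2 + 1)*exp(4*z**2)/64 + C

Let u = z², du = 2z dz; rewrite as (1/2)∫ u^2·exp(4u) du.
Now integrate by parts 2 times.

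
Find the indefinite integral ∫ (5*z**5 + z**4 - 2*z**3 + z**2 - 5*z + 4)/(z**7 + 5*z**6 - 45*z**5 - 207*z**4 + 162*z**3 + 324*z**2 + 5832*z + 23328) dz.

Factor the denominator: (z - 6)*(z - 4)*(z + 3)*(z + 6)**2*(z**2 + 9).
Partial-fraction decomposition: 19*(137*z + 323)/(50625*(z**2 + 9)) - 67663/(486000*(z + 6)) + 18541/(8100*(z + 6)**2) - 526/(5103*(z + 3)) - 656/(4375*(z - 4)) + 19877/(58320*(z - 6)).
Integrate each term; A/(z−a) gives A·log|z−a|; the (Bz+D)/(z²+p²) term gives a log and an atan.

19877*log(z - 6)/58320 - 656*log(z - 4)/4375 - 526*log(z + 3)/5103 - 67663*log(z + 6)/486000 + 2603*log(z**2 + 9)/101250 + 6137*atan(z/3)/151875 - 18541/(8100*z + 48600) + C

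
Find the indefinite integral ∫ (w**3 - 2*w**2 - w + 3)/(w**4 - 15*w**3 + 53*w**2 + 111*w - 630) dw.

Factor the denominator: (w - 7)*(w - 6)*(w - 5)*(w + 3).
Partial-fraction decomposition: 13/(240*(w + 3)) + 73/(16*(w - 5)) - 47/(3*(w - 6)) + 241/(20*(w - 7)).
Integrate each term: A/(w−a) contributes A·log|w−a|.

241*log(w - 7)/20 - 47*log(w - 6)/3 + 73*log(w - 5)/16 + 13*log(w + 3)/240 + C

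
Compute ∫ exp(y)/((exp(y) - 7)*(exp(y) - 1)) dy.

Let u = e^y, du = e^y dy.
The integral becomes ∫ du/((u-7)(u-1)); decompose into partial fractions.

log(exp(y) - 7)/6 - log(exp(y) - 1)/6 + C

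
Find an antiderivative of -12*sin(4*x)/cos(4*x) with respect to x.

Let u = cos(4*x), so du = (-4*sin(4*x)) dx.
Rewriting, the integral becomes 3·∫ 1/u du = 3·log(u).
Substituting back, u = cos(4*x).

3*log(cos(4*x)) + C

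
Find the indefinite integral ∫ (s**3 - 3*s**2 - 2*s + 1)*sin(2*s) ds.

Use integration by parts with u = s**3 - 3*s**2 - 2*s + 1, dv = sin(2*s) ds, so v = -cos(2*s)/2.
Apply parts 3 times (tabular method): alternate signs, differentiate u down to 0, integrate dv up.

-s**3*cos(2*s)/2 + 3*s**2*sin(2*s)/4 + 3*s**2*cos(2*s)/2 - 3*s*sin(2*s)/2 + 7*s*cos(2*s)/4 - 7*sin(2*s)/8 - 5*cos(2*s)/4 + C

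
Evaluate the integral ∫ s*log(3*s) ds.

s**2*(log(s) + log(3))/2 - s**2/4 + C

Use integration by parts with u = log(3*s), dv = s ds.
Then du = 1/s ds and v = s**2/2.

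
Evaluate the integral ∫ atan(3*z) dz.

Use integration by parts with u = arctan(3*z), dv = dz.
Then du = 3/(9*z**2 + 1) dz.

z*atan(3*z) - log(9*z**2 + 1)/6 + C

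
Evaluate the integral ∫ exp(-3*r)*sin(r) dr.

Let I denote the integral. Integrate by parts with u = sin(r), dv = exp(-3*r) dr, so v = -exp(-3*r)/3: I = -exp(-3*r)*sin(r)/3 + (1/3)·∫ exp(-3*r)*cos(r) dr.
Apply parts again with u = cos(r), dv = exp(-3*r) dr: ∫ exp(-3*r)*cos(r) dr = -exp(-3*r)*cos(r)/3 − (1/3)·I. Substituting back brings back I: I = -exp(-3*r)*sin(r)/3 - exp(-3*r)*cos(r)/9 − (1/9)·I.
Solving for I: (1 + 1/9)·I equals the remaining terms, so I = (9/10)·(-exp(-3*r)*sin(r)/3 - exp(-3*r)*cos(r)/9).

-3*exp(-3*r)*sin(r)/10 - exp(-3*r)*cos(r)/10 + C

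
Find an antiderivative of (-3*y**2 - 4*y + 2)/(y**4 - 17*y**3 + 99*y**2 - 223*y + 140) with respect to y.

-173*log(y - 7)/36 + 93*log(y - 5)/8 - 62*log(y - 4)/9 + 5*log(y - 1)/72 + C

Factor the denominator: (y - 7)*(y - 5)*(y - 4)*(y - 1).
Partial-fraction decomposition: 5/(72*(y - 1)) - 62/(9*(y - 4)) + 93/(8*(y - 5)) - 173/(36*(y - 7)).
Integrate each term: A/(y−a) contributes A·log|y−a|.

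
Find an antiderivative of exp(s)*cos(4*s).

Let I denote the integral. Integrate by parts with u = cos(4*s), dv = exp(s) ds, so v = exp(s): I = exp(s)*cos(4*s) + 4·∫ exp(s)*sin(4*s) ds.
Apply parts again with u = sin(4*s), dv = exp(s) ds: ∫ exp(s)*sin(4*s) ds = exp(s)*sin(4*s) − 4·I. Substituting back brings back I: I = 4*exp(s)*sin(4*s) + exp(s)*cos(4*s) − 16·I.
Solving for I: (1 + 16)·I equals the remaining terms, so I = (1/17)·(4*exp(s)*sin(4*s) + exp(s)*cos(4*s)).

4*exp(s)*sin(4*s)/17 + exp(s)*cos(4*s)/17 + C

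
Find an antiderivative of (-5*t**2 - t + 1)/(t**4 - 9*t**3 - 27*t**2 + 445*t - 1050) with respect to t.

Factor the denominator: (t - 6)*(t - 5)**2*(t + 7).
Partial-fraction decomposition: 79/(624*(t + 7)) + 677/(48*(t - 5)) + 43/(4*(t - 5)**2) - 185/(13*(t - 6)).
Integrate each term; A/(t−a) gives A·log|t−a|; A/(t−a)² gives −A/(t−a).

-185*log(t - 6)/13 + 677*log(t - 5)/48 + 79*log(t + 7)/624 - 43/(4*t - 20) + C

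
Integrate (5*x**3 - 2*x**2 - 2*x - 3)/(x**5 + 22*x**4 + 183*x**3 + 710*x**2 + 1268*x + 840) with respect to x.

6169*log(x + 2)/3600 - 334*log(x + 5)/9 + 1143*log(x + 6)/16 - 901*log(x + 7)/25 + 47/(60*x + 120) + C

Factor the denominator: (x + 2)**2*(x + 5)*(x + 6)*(x + 7).
Partial-fraction decomposition: -901/(25*(x + 7)) + 1143/(16*(x + 6)) - 334/(9*(x + 5)) + 6169/(3600*(x + 2)) - 47/(60*(x + 2)**2).
Integrate each term; A/(x−a) gives A·log|x−a|; A/(x−a)² gives −A/(x−a).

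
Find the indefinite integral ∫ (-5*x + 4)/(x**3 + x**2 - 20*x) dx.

Factor the denominator: x*(x - 4)*(x + 5).
Partial-fraction decomposition: 29/(45*(x + 5)) - 4/(9*(x - 4)) - 1/(5*x).
Integrate each term: A/(x−a) contributes A·log|x−a|.

-log(x)/5 - 4*log(x - 4)/9 + 29*log(x + 5)/45 + C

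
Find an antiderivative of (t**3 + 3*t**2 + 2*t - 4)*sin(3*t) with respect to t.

Use integration by parts with u = t**3 + 3*t**2 + 2*t - 4, dv = sin(3*t) dt, so v = -cos(3*t)/3.
Apply parts 3 times (tabular method): alternate signs, differentiate u down to 0, integrate dv up.

-t**3*cos(3*t)/3 + t**2*sin(3*t)/3 - t**2*cos(3*t) + 2*t*sin(3*t)/3 - 4*t*cos(3*t)/9 + 4*sin(3*t)/27 + 14*cos(3*t)/9 + C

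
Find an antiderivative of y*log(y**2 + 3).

Let u = y**2 + 3, so du = (2*y) dy.
The integral becomes (1/2)·∫ log(u) du; integrate by parts with u′=log(u), dv′=du.

y**2*log(y**2 + 3)/2 - y**2/2 + 3*log(y**2 + 3)/2 + C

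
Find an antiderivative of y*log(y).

Use integration by parts with u = log(y), dv = y dy.
Then du = 1/y dy and v = y**2/2.

y**2*log(y)/2 - y**2/4 + C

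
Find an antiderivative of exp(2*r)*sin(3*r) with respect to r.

Let I denote the integral. Integrate by parts with u = sin(3*r), dv = exp(2*r) dr, so v = exp(2*r)/2: I = exp(2*r)*sin(3*r)/2 − (3/2)·∫ exp(2*r)*cos(3*r) dr.
Apply parts again with u = cos(3*r), dv = exp(2*r) dr: ∫ exp(2*r)*cos(3*r) dr = exp(2*r)*cos(3*r)/2 + (3/2)·I. Substituting back brings back I: I = exp(2*r)*sin(3*r)/2 - 3*exp(2*r)*cos(3*r)/4 − (9/4)·I.
Solving for I: (1 + 9/4)·I equals the remaining terms, so I = (4/13)·(exp(2*r)*sin(3*r)/2 - 3*exp(2*r)*cos(3*r)/4).

2*exp(2*r)*sin(3*r)/13 - 3*exp(2*r)*cos(3*r)/13 + C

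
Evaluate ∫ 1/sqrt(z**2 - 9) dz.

Substitute z = 3·sec(θ), so dz = 3·sec(θ)*tan(θ) dθ and the radical becomes sqrt(z**2 - 9) = 3·tan(θ) by the Pythagorean identity.
Integrate the resulting trig expression in θ, then back-substitute sec(θ) = z/3, tan(θ) = sqrt(z**2 - 9)/3 (absorbing any constant into C).

log(z + sqrt(z**2 - 9)) + C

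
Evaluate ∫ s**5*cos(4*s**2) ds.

Let u = s², du = 2s ds; rewrite as (1/2)∫ u^2·cos(4u) du.
Now integrate by parts 2 times.

s**4*sin(4*s**2)/8 + s**2*cos(4*s**2)/16 - sin(4*s**2)/64 + C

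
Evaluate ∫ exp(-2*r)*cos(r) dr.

exp(-2*r)*sin(r)/5 - 2*exp(-2*r)*cos(r)/5 + C

Let I denote the integral. Integrate by parts with u = cos(r), dv = exp(-2*r) dr, so v = -exp(-2*r)/2: I = -exp(-2*r)*cos(r)/2 − (1/2)·∫ exp(-2*r)*sin(r) dr.
Apply parts again with u = sin(r), dv = exp(-2*r) dr: ∫ exp(-2*r)*sin(r) dr = -exp(-2*r)*sin(r)/2 + (1/2)·I. Substituting back brings back I: I = exp(-2*r)*sin(r)/4 - exp(-2*r)*cos(r)/2 − (1/4)·I.
Solving for I: (1 + 1/4)·I equals the remaining terms, so I = (4/5)·(exp(-2*r)*sin(r)/4 - exp(-2*r)*cos(r)/2).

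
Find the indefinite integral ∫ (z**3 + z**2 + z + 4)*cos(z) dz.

z**3*sin(z) + z**2*sin(z) + 3*z**2*cos(z) - 5*z*sin(z) + 2*z*cos(z) + 2*sin(z) - 5*cos(z) + C

Use integration by parts with u = z**3 + z**2 + z + 4, dv = cos(z) dz, so v = sin(z).
Apply parts 3 times (tabular method): alternate signs, differentiate u down to 0, integrate dv up.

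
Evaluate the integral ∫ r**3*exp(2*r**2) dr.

(2*r**2 - 1)*exp(2*r**2)/8 + C

Let u = r², du = 2r dr; rewrite as (1/2)∫ u^1·exp(2u) du.
Now integrate by parts 1 time.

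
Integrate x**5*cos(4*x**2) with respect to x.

x**4*sin(4*x**2)/8 + x**2*cos(4*x**2)/16 - sin(4*x**2)/64 + C

Let u = x², du = 2x dx; rewrite as (1/2)∫ u^2·cos(4u) du.
Now integrate by parts 2 times.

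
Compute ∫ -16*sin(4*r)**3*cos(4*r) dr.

Let u = sin(4*r), so du = (4*cos(4*r)) dr.
Rewriting, the integral becomes -4·∫ u^3 du = -4·u^4/4.
Substituting back, u = sin(4*r).

-sin(4*r)**4 + C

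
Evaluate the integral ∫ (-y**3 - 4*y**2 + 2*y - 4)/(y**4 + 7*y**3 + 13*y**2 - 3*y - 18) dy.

Factor the denominator: (y - 1)*(y + 2)*(y + 3)**2.
Partial-fraction decomposition: -99/(16*(y + 3)) - 19/(4*(y + 3)**2) + 16/(3*(y + 2)) - 7/(48*(y - 1)).
Integrate each term; A/(y−a) gives A·log|y−a|; A/(y−a)² gives −A/(y−a).

-7*log(y - 1)/48 + 16*log(y + 2)/3 - 99*log(y + 3)/16 + 19/(4*y + 12) + C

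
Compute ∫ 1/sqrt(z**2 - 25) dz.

log(z + sqrt(z**2 - 25)) + C

Substitute z = 5·sec(θ), so dz = 5·sec(θ)*tan(θ) dθ and the radical becomes sqrt(z**2 - 25) = 5·tan(θ) by the Pythagorean identity.
Integrate the resulting trig expression in θ, then back-substitute sec(θ) = z/5, tan(θ) = sqrt(z**2 - 25)/5 (absorbing any constant into C).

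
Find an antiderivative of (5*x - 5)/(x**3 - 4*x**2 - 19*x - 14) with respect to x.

Factor the denominator: (x - 7)*(x + 1)*(x + 2).
Partial-fraction decomposition: -5/(3*(x + 2)) + 5/(4*(x + 1)) + 5/(12*(x - 7)).
Integrate each term: A/(x−a) contributes A·log|x−a|.

5*log(x - 7)/12 + 5*log(x + 1)/4 - 5*log(x + 2)/3 + C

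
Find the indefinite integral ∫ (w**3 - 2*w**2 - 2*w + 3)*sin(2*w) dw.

-w**3*cos(2*w)/2 + 3*w**2*sin(2*w)/4 + w**2*cos(2*w) - w*sin(2*w) + 7*w*cos(2*w)/4 - 7*sin(2*w)/8 - 2*cos(2*w) + C

Use integration by parts with u = w**3 - 2*w**2 - 2*w + 3, dv = sin(2*w) dw, so v = -cos(2*w)/2.
Apply parts 3 times (tabular method): alternate signs, differentiate u down to 0, integrate dv up.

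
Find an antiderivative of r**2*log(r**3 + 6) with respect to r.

Let u = r**3 + 6, so du = (3*r**2) dr.
The integral becomes (1/3)·∫ log(u) du; integrate by parts with u′=log(u), dv′=du.

r**3*log(r**3 + 6)/3 - r**3/3 + 2*log(r**3 + 6) + C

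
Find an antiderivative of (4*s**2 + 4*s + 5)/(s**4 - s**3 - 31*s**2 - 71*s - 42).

229*log(s - 7)/720 - 5*log(s + 1)/16 + 13*log(s + 2)/9 - 29*log(s + 3)/20 + C

Factor the denominator: (s - 7)*(s + 1)*(s + 2)*(s + 3).
Partial-fraction decomposition: -29/(20*(s + 3)) + 13/(9*(s + 2)) - 5/(16*(s + 1)) + 229/(720*(s - 7)).
Integrate each term: A/(s−a) contributes A·log|s−a|.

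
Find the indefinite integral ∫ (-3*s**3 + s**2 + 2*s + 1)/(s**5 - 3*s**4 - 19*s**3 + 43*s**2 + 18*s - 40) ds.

-113*log(s - 5)/216 + 5*log(s - 2)/18 + log(s - 1)/40 - log(s + 1)/36 + 67*log(s + 4)/270 + C

Factor the denominator: (s - 5)*(s - 2)*(s - 1)*(s + 1)*(s + 4).
Partial-fraction decomposition: 67/(270*(s + 4)) - 1/(36*(s + 1)) + 1/(40*(s - 1)) + 5/(18*(s - 2)) - 113/(216*(s - 5)).
Integrate each term: A/(s−a) contributes A·log|s−a|.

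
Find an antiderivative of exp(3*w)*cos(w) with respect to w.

exp(3*w)*sin(w)/10 + 3*exp(3*w)*cos(w)/10 + C

Let I denote the integral. Integrate by parts with u = cos(w), dv = exp(3*w) dw, so v = exp(3*w)/3: I = exp(3*w)*cos(w)/3 + (1/3)·∫ exp(3*w)*sin(w) dw.
Apply parts again with u = sin(w), dv = exp(3*w) dw: ∫ exp(3*w)*sin(w) dw = exp(3*w)*sin(w)/3 − (1/3)·I. Substituting back brings back I: I = exp(3*w)*sin(w)/9 + exp(3*w)*cos(w)/3 − (1/9)·I.
Solving for I: (1 + 1/9)·I equals the remaining terms, so I = (9/10)·(exp(3*w)*sin(w)/9 + exp(3*w)*cos(w)/3).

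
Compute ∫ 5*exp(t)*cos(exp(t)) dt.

Let u = exp(t), so du = (exp(t)) dt.
Rewriting, the integral becomes 5·∫ cos(u) du = 5·sin(u).
Substituting back, u = exp(t).

5*sin(exp(t)) + C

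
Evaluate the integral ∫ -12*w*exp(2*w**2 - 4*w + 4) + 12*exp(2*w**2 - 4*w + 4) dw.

Let u = 2*w**2 - 4*w + 4, so du = (4*w - 4) dw.
Rewriting, the integral becomes -3·∫ e^u du = -3·e^u.
Substituting back, u = 2*w**2 - 4*w + 4.

-3*exp(2*w**2 - 4*w + 4) + C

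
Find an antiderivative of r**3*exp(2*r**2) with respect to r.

Let u = r², du = 2r dr; rewrite as (1/2)∫ u^1·exp(2u) du.
Now integrate by parts 1 time.

(2*r**2 - 1)*exp(2*r**2)/8 + C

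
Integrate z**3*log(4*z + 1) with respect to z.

z**4*log(4*z + 1)/4 - z**4/16 + z**3/48 - z**2/128 + z/256 - log(4*z + 1)/1024 + C

Use integration by parts with u = log(4*z + 1), dv = z**3 dz.
Then du = 4/(4*z + 1) dz and v = z**4/4.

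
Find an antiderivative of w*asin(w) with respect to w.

Use integration by parts with u = arcsin(w), dv = w dw.
Then du = 1/sqrt(-w**2 + 1) dw.

w**2*asin(w)/2 + w*sqrt(-w**2 + 1)/4 - asin(w)/4 + C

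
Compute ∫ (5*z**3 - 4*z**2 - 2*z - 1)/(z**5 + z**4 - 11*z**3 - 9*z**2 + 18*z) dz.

-log(z)/18 + 23*log(z - 3)/45 + log(z - 1)/12 + 53*log(z + 2)/30 - 83*log(z + 3)/36 + C

Factor the denominator: z*(z - 3)*(z - 1)*(z + 2)*(z + 3).
Partial-fraction decomposition: -83/(36*(z + 3)) + 53/(30*(z + 2)) + 1/(12*(z - 1)) + 23/(45*(z - 3)) - 1/(18*z).
Integrate each term: A/(z−a) contributes A·log|z−a|.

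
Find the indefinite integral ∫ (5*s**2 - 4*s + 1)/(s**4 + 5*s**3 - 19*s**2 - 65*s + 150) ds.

17*log(s - 3)/32 - 13*log(s - 2)/49 - 417*log(s + 5)/1568 - 73/(28*s + 140) + C

Factor the denominator: (s - 3)*(s - 2)*(s + 5)**2.
Partial-fraction decomposition: -417/(1568*(s + 5)) + 73/(28*(s + 5)**2) - 13/(49*(s - 2)) + 17/(32*(s - 3)).
Integrate each term; A/(s−a) gives A·log|s−a|; A/(s−a)² gives −A/(s−a).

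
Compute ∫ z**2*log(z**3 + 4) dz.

Let u = z**3 + 4, so du = (3*z**2) dz.
The integral becomes (1/3)·∫ log(u) du; integrate by parts with u′=log(u), dv′=du.

z**3*log(z**3 + 4)/3 - z**3/3 + 4*log(z**3 + 4)/3 + C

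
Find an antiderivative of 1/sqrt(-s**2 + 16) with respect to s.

Substitute s = 4·sin(θ), so ds = 4·cos(θ) dθ and the radical becomes sqrt(-s**2 + 16) = 4·cos(θ) by the Pythagorean identity.
Integrate the resulting trig expression in θ, then back-substitute θ = asin(s/4), sin(θ) = s/4, cos(θ) = sqrt(-s**2 + 16)/4 (absorbing any constant into C).

asin(s/4) + C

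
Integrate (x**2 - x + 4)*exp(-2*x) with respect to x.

Use integration by parts with u = x**2 - x + 4, dv = exp(-2*x) dx, so v = -exp(-2*x)/2.
Apply parts 2 times (tabular method): alternate signs, differentiate u down to 0, integrate dv up.

(-x**2 - 4)*exp(-2*x)/2 + C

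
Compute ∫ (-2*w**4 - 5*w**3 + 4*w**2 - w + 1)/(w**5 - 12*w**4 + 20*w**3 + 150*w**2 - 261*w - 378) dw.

Factor the denominator: (w - 7)*(w - 6)*(w - 3)*(w + 1)*(w + 3).
Partial-fraction decomposition: 13/(1080*(w + 3)) - 9/(448*(w + 1)) - 263/(288*(w - 3)) + 3533/(189*(w - 6)) - 6327/(320*(w - 7)).
Integrate each term: A/(w−a) contributes A·log|w−a|.

-6327*log(w - 7)/320 + 3533*log(w - 6)/189 - 263*log(w - 3)/288 - 9*log(w + 1)/448 + 13*log(w + 3)/1080 + C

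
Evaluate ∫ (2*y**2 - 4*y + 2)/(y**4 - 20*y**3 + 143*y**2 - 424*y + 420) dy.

Factor the denominator: (y - 7)*(y - 6)*(y - 5)*(y - 2).
Partial-fraction decomposition: -1/(30*(y - 2)) + 16/(3*(y - 5)) - 25/(2*(y - 6)) + 36/(5*(y - 7)).
Integrate each term: A/(y−a) contributes A·log|y−a|.

36*log(y - 7)/5 - 25*log(y - 6)/2 + 16*log(y - 5)/3 - log(y - 2)/30 + C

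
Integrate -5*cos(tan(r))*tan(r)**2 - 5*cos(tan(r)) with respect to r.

-5*sin(tan(r)) + C

Let u = tan(r), so du = (tan(r)**2 + 1) dr.
Rewriting, the integral becomes -5·∫ cos(u) du = -5·sin(u).
Substituting back, u = tan(r).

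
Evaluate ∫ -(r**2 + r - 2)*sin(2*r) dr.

Use integration by parts with u = r**2 + r - 2, dv = -sin(2*r) dr, so v = cos(2*r)/2.
Apply parts 2 times (tabular method): alternate signs, differentiate u down to 0, integrate dv up.

r**2*cos(2*r)/2 - r*sin(2*r)/2 + r*cos(2*r)/2 - sin(2*r)/4 - 5*cos(2*r)/4 + C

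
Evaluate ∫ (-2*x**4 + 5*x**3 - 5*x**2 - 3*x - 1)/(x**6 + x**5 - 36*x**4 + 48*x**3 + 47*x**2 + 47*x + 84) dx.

Factor the denominator: (x - 4)*(x - 3)*(x + 1)*(x + 7)*(x**2 + 1).
Partial-fraction decomposition: -(267*x + 31)/(4250*(x**2 + 1)) + 3371/(16500*(x + 7)) - 1/(24*(x + 1)) + 41/(200*(x - 3)) - 57/(187*(x - 4)).
Integrate each term; A/(x−a) gives A·log|x−a|; the (Bx+D)/(x²+p²) term gives a log and an atan.

-57*log(x - 4)/187 + 41*log(x - 3)/200 - log(x + 1)/24 + 3371*log(x + 7)/16500 - 267*log(x**2 + 1)/8500 - 31*atan(x)/4250 + C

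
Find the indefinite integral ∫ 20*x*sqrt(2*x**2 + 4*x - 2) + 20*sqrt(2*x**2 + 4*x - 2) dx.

10*(2*x**2 + 4*x - 2)**(3/2)/3 + C

Let u = 2*x**2 + 4*x - 2, so du = (4*x + 4) dx.
Rewriting, the integral becomes 5·∫ √u du = 5·(2/3)u^(3/2).
Substituting back, u = 2*x**2 + 4*x - 2.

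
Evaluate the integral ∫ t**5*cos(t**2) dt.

Let u = t², du = 2t dt; rewrite as (1/2)∫ u^2·cos(1u) du.
Now integrate by parts 2 times.

t**4*sin(t**2)/2 + t**2*cos(t**2) - sin(t**2) + C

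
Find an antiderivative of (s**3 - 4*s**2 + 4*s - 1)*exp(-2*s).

Use integration by parts with u = s**3 - 4*s**2 + 4*s - 1, dv = exp(-2*s) ds, so v = -exp(-2*s)/2.
Apply parts 3 times (tabular method): alternate signs, differentiate u down to 0, integrate dv up.

(-4*s**3 + 10*s**2 - 6*s + 1)*exp(-2*s)/8 + C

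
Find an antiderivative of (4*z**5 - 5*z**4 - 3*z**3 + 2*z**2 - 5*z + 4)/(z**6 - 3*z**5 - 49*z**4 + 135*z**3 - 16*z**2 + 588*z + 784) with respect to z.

18087*log(z - 7)/5936 - 4*log(z - 4)/5 + log(z + 1)/240 + 7097*log(z + 7)/4452 + 41*log(z**2 + 4)/530 + 9*atan(z/2)/530 + C

Factor the denominator: (z - 7)*(z - 4)*(z + 1)*(z + 7)*(z**2 + 4).
Partial-fraction decomposition: (41*z + 9)/(265*(z**2 + 4)) + 7097/(4452*(z + 7)) + 1/(240*(z + 1)) - 4/(5*(z - 4)) + 18087/(5936*(z - 7)).
Integrate each term; A/(z−a) gives A·log|z−a|; the (Bz+D)/(z²+p²) term gives a log and an atan.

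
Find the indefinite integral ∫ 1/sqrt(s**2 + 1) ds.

log(s + sqrt(s**2 + 1)) + C

Substitute s = tan(θ), so ds = sec(θ)^2 dθ and the radical becomes sqrt(s**2 + 1) = sec(θ) by the Pythagorean identity.
Integrate the resulting trig expression in θ, then back-substitute tan(θ) = s, sec(θ) = sqrt(s**2 + 1) (absorbing any constant into C).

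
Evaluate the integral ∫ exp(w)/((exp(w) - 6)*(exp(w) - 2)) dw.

log(exp(w) - 6)/4 - log(exp(w) - 2)/4 + C

Let u = e^w, du = e^w dw.
The integral becomes ∫ du/((u-6)(u-2)); decompose into partial fractions.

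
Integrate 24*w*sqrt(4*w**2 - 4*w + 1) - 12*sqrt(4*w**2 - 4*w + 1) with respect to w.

2*(4*w**2 - 4*w + 1)**(3/2) + C

Let u = 4*w**2 - 4*w + 1, so du = (8*w - 4) dw.
Rewriting, the integral becomes 3·∫ √u du = 3·(2/3)u^(3/2).
Substituting back, u = 4*w**2 - 4*w + 1.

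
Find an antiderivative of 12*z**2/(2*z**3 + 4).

Let u = 2*z**3 + 4, so du = (6*z**2) dz.
Rewriting, the integral becomes 2·∫ 1/u du = 2·log(u).
Substituting back, u = 2*z**3 + 4.

2*log(2*z**3 + 4) + C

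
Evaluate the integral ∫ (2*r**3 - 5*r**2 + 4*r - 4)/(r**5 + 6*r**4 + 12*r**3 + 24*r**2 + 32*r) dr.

Factor the denominator: r*(r + 2)*(r + 4)*(r**2 + 4).
Partial-fraction decomposition: (r - 14)/(20*(r**2 + 4)) - 57/(40*(r + 4)) + 3/(2*(r + 2)) - 1/(8*r).
Integrate each term; A/(r−a) gives A·log|r−a|; the (Br+D)/(r²+p²) term gives a log and an atan.

-log(r)/8 + 3*log(r + 2)/2 - 57*log(r + 4)/40 + log(r**2 + 4)/40 - 7*atan(r/2)/20 + C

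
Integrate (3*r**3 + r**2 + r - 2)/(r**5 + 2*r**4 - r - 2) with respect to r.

log(r - 1)/4 + 5*log(r + 1)/4 - 8*log(r + 2)/5 + log(r**2 + 1)/20 + 4*atan(r)/5 + C

Factor the denominator: (r - 1)*(r + 1)*(r + 2)*(r**2 + 1).
Partial-fraction decomposition: (r + 8)/(10*(r**2 + 1)) - 8/(5*(r + 2)) + 5/(4*(r + 1)) + 1/(4*(r - 1)).
Integrate each term; A/(r−a) gives A·log|r−a|; the (Br+D)/(r²+p²) term gives a log and an atan.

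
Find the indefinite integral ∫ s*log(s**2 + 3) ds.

s**2*log(s**2 + 3)/2 - s**2/2 + 3*log(s**2 + 3)/2 + C

Let u = s**2 + 3, so du = (2*s) ds.
The integral becomes (1/2)·∫ log(u) du; integrate by parts with u′=log(u), dv′=du.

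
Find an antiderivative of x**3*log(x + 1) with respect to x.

x**4*log(x + 1)/4 - x**4/16 + x**3/12 - x**2/8 + x/4 - log(x + 1)/4 + C

Use integration by parts with u = log(x + 1), dv = x**3 dx.
Then du = 1/(x + 1) dx and v = x**4/4.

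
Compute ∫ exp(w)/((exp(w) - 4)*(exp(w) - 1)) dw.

log(exp(w) - 4)/3 - log(exp(w) - 1)/3 + C

Let u = e^w, du = e^w dw.
The integral becomes ∫ du/((u-4)(u-1)); decompose into partial fractions.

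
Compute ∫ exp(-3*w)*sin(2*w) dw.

-3*exp(-3*w)*sin(2*w)/13 - 2*exp(-3*w)*cos(2*w)/13 + C

Let I denote the integral. Integrate by parts with u = sin(2*w), dv = exp(-3*w) dw, so v = -exp(-3*w)/3: I = -exp(-3*w)*sin(2*w)/3 + (2/3)·∫ exp(-3*w)*cos(2*w) dw.
Apply parts again with u = cos(2*w), dv = exp(-3*w) dw: ∫ exp(-3*w)*cos(2*w) dw = -exp(-3*w)*cos(2*w)/3 − (2/3)·I. Substituting back brings back I: I = -exp(-3*w)*sin(2*w)/3 - 2*exp(-3*w)*cos(2*w)/9 − (4/9)·I.
Solving for I: (1 + 4/9)·I equals the remaining terms, so I = (9/13)·(-exp(-3*w)*sin(2*w)/3 - 2*exp(-3*w)*cos(2*w)/9).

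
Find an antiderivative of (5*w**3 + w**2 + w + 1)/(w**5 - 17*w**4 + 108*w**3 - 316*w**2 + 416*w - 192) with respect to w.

1123*log(w - 6)/80 - 203*log(w - 4)/18 - 47*log(w - 2)/16 + 8*log(w - 1)/45 + 341/(12*w - 48) + C

Factor the denominator: (w - 6)*(w - 4)**2*(w - 2)*(w - 1).
Partial-fraction decomposition: 8/(45*(w - 1)) - 47/(16*(w - 2)) - 203/(18*(w - 4)) - 341/(12*(w - 4)**2) + 1123/(80*(w - 6)).
Integrate each term; A/(w−a) gives A·log|w−a|; A/(w−a)² gives −A/(w−a).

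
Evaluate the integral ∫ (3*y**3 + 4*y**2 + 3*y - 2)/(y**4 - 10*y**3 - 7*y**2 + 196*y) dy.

-log(y)/98 + 16108*log(y - 7)/5929 + 71*log(y + 4)/242 - 1244/(77*y - 539) + C

Factor the denominator: y*(y - 7)**2*(y + 4).
Partial-fraction decomposition: 71/(242*(y + 4)) + 16108/(5929*(y - 7)) + 1244/(77*(y - 7)**2) - 1/(98*y).
Integrate each term; A/(y−a) gives A·log|y−a|; A/(y−a)² gives −A/(y−a).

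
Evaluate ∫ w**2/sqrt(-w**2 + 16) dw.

-w*sqrt(-w**2 + 16)/2 + 8*asin(w/4) + C

Substitute w = 4·sin(θ), so dw = 4·cos(θ) dθ and the radical becomes sqrt(-w**2 + 16) = 4·cos(θ) by the Pythagorean identity.
Integrate the resulting trig expression in θ, then back-substitute θ = asin(w/4), sin(θ) = w/4, cos(θ) = sqrt(-w**2 + 16)/4 (absorbing any constant into C).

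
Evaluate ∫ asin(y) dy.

y*asin(y) + sqrt(-y**2 + 1) + C

Use integration by parts with u = arcsin(y), dv = dy.
Then du = 1/sqrt(-y**2 + 1) dy.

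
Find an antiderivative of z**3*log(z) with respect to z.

Use integration by parts with u = log(z), dv = z**3 dz.
Then du = 1/z dz and v = z**4/4.

z**4*log(z)/4 - z**4/16 + C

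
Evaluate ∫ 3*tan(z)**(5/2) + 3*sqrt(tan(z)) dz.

2*tan(z)**(3/2) + C

Let u = tan(z), so du = (tan(z)**2 + 1) dz.
Rewriting, the integral becomes 3·∫ √u du = 3·(2/3)u^(3/2).
Substituting back, u = tan(z).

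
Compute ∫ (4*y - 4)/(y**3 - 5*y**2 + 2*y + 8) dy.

Factor the denominator: (y - 4)*(y - 2)*(y + 1).
Partial-fraction decomposition: -8/(15*(y + 1)) - 2/(3*(y - 2)) + 6/(5*(y - 4)).
Integrate each term: A/(y−a) contributes A·log|y−a|.

6*log(y - 4)/5 - 2*log(y - 2)/3 - 8*log(y + 1)/15 + C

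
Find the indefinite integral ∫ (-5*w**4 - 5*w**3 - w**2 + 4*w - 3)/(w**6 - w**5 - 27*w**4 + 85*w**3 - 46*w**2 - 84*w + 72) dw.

-15*log(w - 3)/2 + 3971*log(w - 2)/576 + 5*log(w - 1)/14 - log(w + 1)/45 + 607*log(w + 6)/2240 - 119/(24*w - 48) + C

Factor the denominator: (w - 3)*(w - 2)**2*(w - 1)*(w + 1)*(w + 6).
Partial-fraction decomposition: 607/(2240*(w + 6)) - 1/(45*(w + 1)) + 5/(14*(w - 1)) + 3971/(576*(w - 2)) + 119/(24*(w - 2)**2) - 15/(2*(w - 3)).
Integrate each term; A/(w−a) gives A·log|w−a|; A/(w−a)² gives −A/(w−a).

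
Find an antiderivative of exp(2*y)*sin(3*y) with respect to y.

2*exp(2*y)*sin(3*y)/13 - 3*exp(2*y)*cos(3*y)/13 + C

Let I denote the integral. Integrate by parts with u = sin(3*y), dv = exp(2*y) dy, so v = exp(2*y)/2: I = exp(2*y)*sin(3*y)/2 − (3/2)·∫ exp(2*y)*cos(3*y) dy.
Apply parts again with u = cos(3*y), dv = exp(2*y) dy: ∫ exp(2*y)*cos(3*y) dy = exp(2*y)*cos(3*y)/2 + (3/2)·I. Substituting back brings back I: I = exp(2*y)*sin(3*y)/2 - 3*exp(2*y)*cos(3*y)/4 − (9/4)·I.
Solving for I: (1 + 9/4)·I equals the remaining terms, so I = (4/13)·(exp(2*y)*sin(3*y)/2 - 3*exp(2*y)*cos(3*y)/4).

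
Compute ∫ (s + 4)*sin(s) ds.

-s*cos(s) + sin(s) - 4*cos(s) + C

Use integration by parts with u = s + 4, dv = sin(s) ds, so v = -cos(s).
Apply parts 1 times (tabular method): alternate signs, differentiate u down to 0, integrate dv up.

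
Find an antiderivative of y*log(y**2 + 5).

y**2*log(y**2 + 5)/2 - y**2/2 + 5*log(y**2 + 5)/2 + C

Let u = y**2 + 5, so du = (2*y) dy.
The integral becomes (1/2)·∫ log(u) du; integrate by parts with u′=log(u), dv′=du.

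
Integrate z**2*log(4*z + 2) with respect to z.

z**3*log(4*z + 2)/3 - z**3/9 + z**2/12 - z/12 + log(2*z + 1)/24 + C

Use integration by parts with u = log(4*z + 2), dv = z**2 dz.
Then du = 4/(4*z + 2) dz and v = z**3/3.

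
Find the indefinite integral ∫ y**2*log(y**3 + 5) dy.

Let u = y**3 + 5, so du = (3*y**2) dy.
The integral becomes (1/3)·∫ log(u) du; integrate by parts with u′=log(u), dv′=du.

y**3*log(y**3 + 5)/3 - y**3/3 + 5*log(y**3 + 5)/3 + C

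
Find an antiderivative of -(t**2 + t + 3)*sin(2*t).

t**2*cos(2*t)/2 - t*sin(2*t)/2 + t*cos(2*t)/2 - sin(2*t)/4 + 5*cos(2*t)/4 + C

Use integration by parts with u = t**2 + t + 3, dv = -sin(2*t) dt, so v = cos(2*t)/2.
Apply parts 2 times (tabular method): alternate signs, differentiate u down to 0, integrate dv up.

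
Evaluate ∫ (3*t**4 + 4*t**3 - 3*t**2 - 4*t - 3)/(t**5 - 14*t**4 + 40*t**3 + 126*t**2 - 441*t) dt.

Factor the denominator: t*(t - 7)**2*(t - 3)*(t + 3).
Partial-fraction decomposition: 13/(200*(t + 3)) + 103/(96*(t - 3)) + 72727/(39200*(t - 7)) + 8397/(280*(t - 7)**2) + 1/(147*t).
Integrate each term; A/(t−a) gives A·log|t−a|; A/(t−a)² gives −A/(t−a).

log(t)/147 + 72727*log(t - 7)/39200 + 103*log(t - 3)/96 + 13*log(t + 3)/200 - 8397/(280*t - 1960) + C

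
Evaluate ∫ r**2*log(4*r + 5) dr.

Use integration by parts with u = log(4*r + 5), dv = r**2 dr.
Then du = 4/(4*r + 5) dr and v = r**3/3.

r**3*log(4*r + 5)/3 - r**3/9 + 5*r**2/24 - 25*r/48 + 125*log(4*r + 5)/192 + C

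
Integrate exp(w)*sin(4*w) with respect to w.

Let I denote the integral. Integrate by parts with u = sin(4*w), dv = exp(w) dw, so v = exp(w): I = exp(w)*sin(4*w) − 4·∫ exp(w)*cos(4*w) dw.
Apply parts again with u = cos(4*w), dv = exp(w) dw: ∫ exp(w)*cos(4*w) dw = exp(w)*cos(4*w) + 4·I. Substituting back brings back I: I = exp(w)*sin(4*w) - 4*exp(w)*cos(4*w) − 16·I.
Solving for I: (1 + 16)·I equals the remaining terms, so I = (1/17)·(exp(w)*sin(4*w) - 4*exp(w)*cos(4*w)).

exp(w)*sin(4*w)/17 - 4*exp(w)*cos(4*w)/17 + C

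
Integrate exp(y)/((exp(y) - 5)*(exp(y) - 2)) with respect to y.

Let u = e^y, du = e^y dy.
The integral becomes ∫ du/((u-2)(u-5)); decompose into partial fractions.

log(exp(y) - 5)/3 - log(exp(y) - 2)/3 + C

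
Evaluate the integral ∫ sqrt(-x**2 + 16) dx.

x*sqrt(-x**2 + 16)/2 + 8*asin(x/4) + C

Substitute x = 4·sin(θ), so dx = 4·cos(θ) dθ and the radical becomes sqrt(-x**2 + 16) = 4·cos(θ) by the Pythagorean identity.
Integrate the resulting trig expression in θ, then back-substitute θ = asin(x/4), sin(θ) = x/4, cos(θ) = sqrt(-x**2 + 16)/4 (absorbing any constant into C).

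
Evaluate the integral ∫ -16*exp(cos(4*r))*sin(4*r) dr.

Let u = cos(4*r), so du = (-4*sin(4*r)) dr.
Rewriting, the integral becomes 4·∫ e^u du = 4·e^u.
Substituting back, u = cos(4*r).

4*exp(cos(4*r)) + C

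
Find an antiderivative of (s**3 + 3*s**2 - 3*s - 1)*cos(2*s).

s**3*sin(2*s)/2 + 3*s**2*sin(2*s)/2 + 3*s**2*cos(2*s)/4 - 9*s*sin(2*s)/4 + 3*s*cos(2*s)/2 - 5*sin(2*s)/4 - 9*cos(2*s)/8 + C

Use integration by parts with u = s**3 + 3*s**2 - 3*s - 1, dv = cos(2*s) ds, so v = sin(2*s)/2.
Apply parts 3 times (tabular method): alternate signs, differentiate u down to 0, integrate dv up.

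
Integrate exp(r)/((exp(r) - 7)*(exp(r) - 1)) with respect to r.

log(exp(r) - 7)/6 - log(exp(r) - 1)/6 + C

Let u = e^r, du = e^r dr.
The integral becomes ∫ du/((u-1)(u-7)); decompose into partial fractions.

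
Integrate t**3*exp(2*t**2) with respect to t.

Let u = t², du = 2t dt; rewrite as (1/2)∫ u^1·exp(2u) du.
Now integrate by parts 1 time.

(2*t**2 - 1)*exp(2*t**2)/8 + C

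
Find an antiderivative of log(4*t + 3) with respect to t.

Use integration by parts with u = log(4*t + 3), dv = dt.
Then du = 4/(4*t + 3) dt and v = t.

t*log(4*t + 3) - t + 3*log(4*t + 3)/4 + C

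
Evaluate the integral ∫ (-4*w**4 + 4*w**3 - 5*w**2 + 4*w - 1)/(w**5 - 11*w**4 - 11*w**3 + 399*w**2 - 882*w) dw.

log(w)/882 - 1073*log(w - 7)/392 - 125*log(w - 3)/216 - 37*log(w + 6)/54 + 325/(14*w - 98) + C

Factor the denominator: w*(w - 7)**2*(w - 3)*(w + 6).
Partial-fraction decomposition: -37/(54*(w + 6)) - 125/(216*(w - 3)) - 1073/(392*(w - 7)) - 325/(14*(w - 7)**2) + 1/(882*w).
Integrate each term; A/(w−a) gives A·log|w−a|; A/(w−a)² gives −A/(w−a).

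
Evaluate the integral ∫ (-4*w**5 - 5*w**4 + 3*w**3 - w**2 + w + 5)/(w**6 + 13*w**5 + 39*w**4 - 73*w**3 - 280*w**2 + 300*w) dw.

Factor the denominator: w*(w - 2)*(w - 1)*(w + 5)**2*(w + 6).
Partial-fraction decomposition: -23939/(336*(w + 6)) + 594973/(8820*(w + 5)) - 1795/(42*(w + 5)**2) + 1/(252*(w - 1)) - 181/(784*(w - 2)) + 1/(60*w).
Integrate each term; A/(w−a) gives A·log|w−a|; A/(w−a)² gives −A/(w−a).

log(w)/60 - 181*log(w - 2)/784 + log(w - 1)/252 + 594973*log(w + 5)/8820 - 23939*log(w + 6)/336 + 1795/(42*w + 210) + C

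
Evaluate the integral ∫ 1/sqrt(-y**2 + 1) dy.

Substitute y = sin(θ), so dy = cos(θ) dθ and the radical becomes sqrt(-y**2 + 1) = cos(θ) by the Pythagorean identity.
Integrate the resulting trig expression in θ, then back-substitute θ = asin(y), sin(θ) = y, cos(θ) = sqrt(-y**2 + 1) (absorbing any constant into C).

asin(y) + C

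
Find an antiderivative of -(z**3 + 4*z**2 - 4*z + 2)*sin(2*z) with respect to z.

Use integration by parts with u = z**3 + 4*z**2 - 4*z + 2, dv = -sin(2*z) dz, so v = cos(2*z)/2.
Apply parts 3 times (tabular method): alternate signs, differentiate u down to 0, integrate dv up.

z**3*cos(2*z)/2 - 3*z**2*sin(2*z)/4 + 2*z**2*cos(2*z) - 2*z*sin(2*z) - 11*z*cos(2*z)/4 + 11*sin(2*z)/8 + C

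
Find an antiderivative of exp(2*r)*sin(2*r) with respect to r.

Let I denote the integral. Integrate by parts with u = sin(2*r), dv = exp(2*r) dr, so v = exp(2*r)/2: I = exp(2*r)*sin(2*r)/2 − ∫ exp(2*r)*cos(2*r) dr.
Apply parts again with u = cos(2*r), dv = exp(2*r) dr: ∫ exp(2*r)*cos(2*r) dr = exp(2*r)*cos(2*r)/2 + I. Substituting back brings back I: I = exp(2*r)*sin(2*r)/2 - exp(2*r)*cos(2*r)/2 − I.
Solving for I: (1 + 1)·I equals the remaining terms, so I = (1/2)·(exp(2*r)*sin(2*r)/2 - exp(2*r)*cos(2*r)/2).

exp(2*r)*sin(2*r)/4 - exp(2*r)*cos(2*r)/4 + C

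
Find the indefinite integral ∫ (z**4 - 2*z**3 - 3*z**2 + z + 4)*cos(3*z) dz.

z**4*sin(3*z)/3 - 2*z**3*sin(3*z)/3 + 4*z**3*cos(3*z)/9 - 13*z**2*sin(3*z)/9 - 2*z**2*cos(3*z)/3 + 7*z*sin(3*z)/9 - 26*z*cos(3*z)/27 + 134*sin(3*z)/81 + 7*cos(3*z)/27 + C

Use integration by parts with u = z**4 - 2*z**3 - 3*z**2 + z + 4, dv = cos(3*z) dz, so v = sin(3*z)/3.
Apply parts 4 times (tabular method): alternate signs, differentiate u down to 0, integrate dv up.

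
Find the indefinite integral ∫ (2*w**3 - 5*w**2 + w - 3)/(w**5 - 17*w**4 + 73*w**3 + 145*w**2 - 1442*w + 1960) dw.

-2793*log(w - 7)/2420 + 127*log(w - 5)/108 + log(w - 2)/90 - 215*log(w + 4)/6534 - 89/(22*w - 154) + C

Factor the denominator: (w - 7)**2*(w - 5)*(w - 2)*(w + 4).
Partial-fraction decomposition: -215/(6534*(w + 4)) + 1/(90*(w - 2)) + 127/(108*(w - 5)) - 2793/(2420*(w - 7)) + 89/(22*(w - 7)**2).
Integrate each term; A/(w−a) gives A·log|w−a|; A/(w−a)² gives −A/(w−a).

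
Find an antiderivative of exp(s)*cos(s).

Let I denote the integral. Integrate by parts with u = cos(s), dv = exp(s) ds, so v = exp(s): I = exp(s)*cos(s) + ∫ exp(s)*sin(s) ds.
Apply parts again with u = sin(s), dv = exp(s) ds: ∫ exp(s)*sin(s) ds = exp(s)*sin(s) − I. Substituting back brings back I: I = exp(s)*sin(s) + exp(s)*cos(s) − I.
Solving for I: (1 + 1)·I equals the remaining terms, so I = (1/2)·(exp(s)*sin(s) + exp(s)*cos(s)).

exp(s)*sin(s)/2 + exp(s)*cos(s)/2 + C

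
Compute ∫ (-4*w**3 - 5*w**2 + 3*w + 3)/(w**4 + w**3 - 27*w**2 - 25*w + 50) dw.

-607*log(w - 5)/280 + log(w - 1)/24 + log(w + 2)/7 - 121*log(w + 5)/60 + C

Factor the denominator: (w - 5)*(w - 1)*(w + 2)*(w + 5).
Partial-fraction decomposition: -121/(60*(w + 5)) + 1/(7*(w + 2)) + 1/(24*(w - 1)) - 607/(280*(w - 5)).
Integrate each term: A/(w−a) contributes A·log|w−a|.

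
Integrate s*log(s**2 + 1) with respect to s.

s**2*log(s**2 + 1)/2 - s**2/2 + log(s**2 + 1)/2 + C

Let u = s**2 + 1, so du = (2*s) ds.
The integral becomes (1/2)·∫ log(u) du; integrate by parts with u′=log(u), dv′=du.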